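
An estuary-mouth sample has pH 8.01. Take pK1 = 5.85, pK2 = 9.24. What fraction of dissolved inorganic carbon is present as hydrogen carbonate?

α₁ = 1 / (1 + [H⁺]/K1 + K2/[H⁺]) = 1 / (1 + 10^-2.16 + 10^-1.23)
   = 1 / (1 + 0.0069183 + 0.058884) = 1/1.0658 = 0.9383

α₁ = 0.938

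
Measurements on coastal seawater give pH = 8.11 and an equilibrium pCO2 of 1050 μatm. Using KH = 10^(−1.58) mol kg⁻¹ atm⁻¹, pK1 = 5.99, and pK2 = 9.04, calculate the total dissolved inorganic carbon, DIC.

[CO2*] = KH · pCO2 = 10^(−1.58) × 1050×10^-6 = 2.762×10^-5 mol/kg
α₀ = 1/(1 + K1/[H⁺] + K1K2/[H⁺]²) = 1/(1 + 10^+2.12 + 10^+1.19) = 0.006742
DIC = [CO2*]/α₀ = 2.762×10^-5 / 0.006742 = 4.10 mmol/kg

DIC = 4.10 mmol/kg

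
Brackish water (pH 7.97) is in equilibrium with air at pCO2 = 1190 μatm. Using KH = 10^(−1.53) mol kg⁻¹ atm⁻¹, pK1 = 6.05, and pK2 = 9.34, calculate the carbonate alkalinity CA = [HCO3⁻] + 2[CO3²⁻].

CA = 3.17 mmol/kg

[CO2*] = KH · pCO2 = 10^(−1.53) × 1190×10^-6 = 3.512×10^-5 mol/kg
α₀ = 1/(1 + K1/[H⁺] + K1K2/[H⁺]²) = 1/(1 + 10^+1.92 + 10^+0.55) = 0.01140
DIC = [CO2*]/α₀ = 3.512×10^-5 / 0.01140 = 3.081 mmol/kg
CA = (α₁ + 2α₂)·DIC = (0.9482 + 2×0.04045) × 3.081 = 3.17 mmol/kg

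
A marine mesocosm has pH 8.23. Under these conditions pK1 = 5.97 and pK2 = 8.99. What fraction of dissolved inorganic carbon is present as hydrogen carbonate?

α₁ = 0.848

α₁ = 1 / (1 + [H⁺]/K1 + K2/[H⁺]) = 1 / (1 + 10^-2.26 + 10^-0.76)
   = 1 / (1 + 0.0054954 + 0.17378) = 1/1.1793 = 0.8480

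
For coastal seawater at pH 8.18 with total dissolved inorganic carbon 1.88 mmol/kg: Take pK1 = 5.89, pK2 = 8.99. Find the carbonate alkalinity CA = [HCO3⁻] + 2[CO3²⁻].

CA = 2.12 mmol/kg

CA = [HCO3⁻] + 2[CO3²⁻] = (α₁ + 2α₂)·DIC
At pH 8.18: [H⁺]/K1 = 10^-2.29 = 0.0051286, K2/[H⁺] = 10^-0.81 = 0.15488
α₁ = 1/(1 + 0.0051286 + 0.15488) = 1/1.1600 = 0.8621; α₂ = α₁·K2/[H⁺] = 0.1335
α₁ + 2α₂ = 1.1291
CA = 1.1291 × 1.88 = 2.12 mmol/kg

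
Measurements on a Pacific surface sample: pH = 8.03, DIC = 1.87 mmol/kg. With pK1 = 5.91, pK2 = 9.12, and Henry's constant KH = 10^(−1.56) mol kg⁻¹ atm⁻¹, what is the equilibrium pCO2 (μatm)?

pCO2 = 473 μatm

α₀ = 1 / (1 + K1/[H⁺] + K1K2/[H⁺]²) = 1 / (1 + 10^+2.12 + 10^+1.03)
   = 1 / (1 + 131.83 + 10.715) = 1/143.54 = 0.006967
[CO2*] = α₀ × DIC = 0.006967 × 1.87 = 0.01303 mmol/kg = 13.03 μmol/kg
pCO2 = [CO2*]/KH = 1.303×10^-5 / 2.754×10^-2 = 473 μatm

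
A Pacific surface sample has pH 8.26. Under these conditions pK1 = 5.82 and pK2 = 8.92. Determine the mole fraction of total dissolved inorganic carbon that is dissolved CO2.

α₀ = 0.00297

α₀ = 1 / (1 + K1/[H⁺] + K1K2/[H⁺]²) = 1 / (1 + 10^+2.44 + 10^+1.78)
   = 1 / (1 + 275.42 + 60.256) = 1/336.68 = 0.002970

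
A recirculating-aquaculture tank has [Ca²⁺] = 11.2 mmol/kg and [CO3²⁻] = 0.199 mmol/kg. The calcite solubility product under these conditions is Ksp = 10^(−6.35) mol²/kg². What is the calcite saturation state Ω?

Ksp = 10^(−6.35) = 4.467×10^-7
Ω = [Ca²⁺][CO3²⁻]/Ksp = (11.2×10^-3)(0.199×10^-3) / 4.467×10^-7 = 4.99

Ω = 4.99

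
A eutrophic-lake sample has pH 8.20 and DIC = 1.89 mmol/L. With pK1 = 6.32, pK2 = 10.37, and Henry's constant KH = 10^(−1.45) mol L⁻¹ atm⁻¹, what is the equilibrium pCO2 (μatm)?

α₀ = 1 / (1 + K1/[H⁺] + K1K2/[H⁺]²) = 1 / (1 + 10^+1.88 + 10^-0.29)
   = 1 / (1 + 75.858 + 0.51286) = 1/77.371 = 0.01292
[CO2*] = α₀ × DIC = 0.01292 × 1.89 = 0.02443 mmol/L
pCO2 = [CO2*]/KH = 2.443×10^-5 / 3.548×10^-2 = 688 μatm

pCO2 = 688 μatm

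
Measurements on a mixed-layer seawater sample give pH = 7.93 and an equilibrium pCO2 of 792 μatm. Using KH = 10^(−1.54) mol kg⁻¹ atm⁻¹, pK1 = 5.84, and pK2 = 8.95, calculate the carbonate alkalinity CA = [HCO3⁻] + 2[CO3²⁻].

CA = 3.35 mmol/kg

[CO2*] = KH · pCO2 = 10^(−1.54) × 792×10^-6 = 2.284×10^-5 mol/kg
α₀ = 1/(1 + K1/[H⁺] + K1K2/[H⁺]²) = 1/(1 + 10^+2.09 + 10^+1.07) = 0.007365
DIC = [CO2*]/α₀ = 2.284×10^-5 / 0.007365 = 3.101 mmol/kg
CA = (α₁ + 2α₂)·DIC = (0.9061 + 2×0.08653) × 3.101 = 3.35 mmol/kg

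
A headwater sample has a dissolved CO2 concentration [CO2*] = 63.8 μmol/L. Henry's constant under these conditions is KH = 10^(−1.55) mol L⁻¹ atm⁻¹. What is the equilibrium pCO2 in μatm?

pCO2 = 2260 μatm

KH = 10^(−1.55) = 2.818×10^-2 mol L⁻¹ atm⁻¹
pCO2 = [CO2*]/KH = 63.8×10^-6 / 2.818×10^-2 = 2.26×10^-3 atm = 2260 μatm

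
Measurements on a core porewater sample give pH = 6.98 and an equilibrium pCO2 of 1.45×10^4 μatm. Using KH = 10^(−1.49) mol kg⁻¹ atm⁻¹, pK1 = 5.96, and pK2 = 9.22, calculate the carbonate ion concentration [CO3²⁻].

[CO3²⁻] = 0.0283 mmol/kg

[CO2*] = KH · pCO2 = 10^(−1.49) × 1.45×10^4×10^-6 = 4.692×10^-4 mol/kg
α₀ = 1/(1 + K1/[H⁺] + K1K2/[H⁺]²) = 1/(1 + 10^+1.02 + 10^-1.22) = 0.08672
DIC = [CO2*]/α₀ = 4.692×10^-4 / 0.08672 = 5.411 mmol/kg
[CO3²⁻] = α₂·DIC; α₂ = 0.005225, so [CO3²⁻] = 0.005225 × 5.411 = 0.0283 mmol/kg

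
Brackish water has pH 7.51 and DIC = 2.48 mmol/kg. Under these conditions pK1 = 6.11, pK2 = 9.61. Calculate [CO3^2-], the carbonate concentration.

α₂ = 1 / (1 + [H⁺]/K2 + [H⁺]²/(K1K2)) = 1 / (1 + 10^+2.10 + 10^+0.70)
   = 1 / (1 + 125.89 + 5.0119) = 1/131.90 = 0.007581
[CO3²⁻] = α₂ × DIC = 0.007581 × 2.48 = 0.0188 mmol/kg = 18.8 μmol/kg

[CO3²⁻] = 18.8 μmol/kg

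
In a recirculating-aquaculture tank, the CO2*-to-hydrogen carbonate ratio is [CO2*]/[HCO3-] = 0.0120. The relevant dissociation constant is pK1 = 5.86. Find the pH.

pH = 7.78

From K1 = [H⁺][HCO3-]/[CO2*]:  pH = pK1 − log₁₀([CO2*]/[HCO3-])
log₁₀(0.0120) = -1.921
pH = 5.86 − (-1.921) = 7.78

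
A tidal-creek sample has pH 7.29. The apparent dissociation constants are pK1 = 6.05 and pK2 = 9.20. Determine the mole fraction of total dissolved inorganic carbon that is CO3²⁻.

α₂ = 0.0115

α₂ = 1 / (1 + [H⁺]/K2 + [H⁺]²/(K1K2)) = 1 / (1 + 10^+1.91 + 10^+0.67)
   = 1 / (1 + 81.283 + 4.6774) = 1/86.960 = 0.01150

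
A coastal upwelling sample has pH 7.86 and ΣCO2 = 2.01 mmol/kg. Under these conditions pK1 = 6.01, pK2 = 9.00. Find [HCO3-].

α₁ = 1 / (1 + [H⁺]/K1 + K2/[H⁺]) = 1 / (1 + 10^-1.85 + 10^-1.14)
   = 1 / (1 + 0.014125 + 0.072444) = 1/1.0866 = 0.9203
[HCO3⁻] = α₁ × DIC = 0.9203 × 2.01 = 1.85 mmol/kg

[HCO3⁻] = 1.85 mmol/kg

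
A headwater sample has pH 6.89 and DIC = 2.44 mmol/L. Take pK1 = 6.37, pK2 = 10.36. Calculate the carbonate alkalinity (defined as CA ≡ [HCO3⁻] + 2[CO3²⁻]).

CA = 1.87 mmol/L

CA = [HCO3⁻] + 2[CO3²⁻] = (α₁ + 2α₂)·DIC
At pH 6.89: [H⁺]/K1 = 10^-0.52 = 0.30200, K2/[H⁺] = 10^-3.47 = 0.00033884
α₁ = 1/(1 + 0.30200 + 0.00033884) = 1/1.3023 = 0.7679; α₂ = α₁·K2/[H⁺] = 0.0002602
α₁ + 2α₂ = 0.7684
CA = 0.7684 × 2.44 = 1.87 mmol/L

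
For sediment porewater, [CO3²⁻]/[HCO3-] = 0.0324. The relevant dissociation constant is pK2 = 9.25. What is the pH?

From K2 = [H⁺][CO3²⁻]/[HCO3-]:  pH = pK2 + log₁₀([CO3²⁻]/[HCO3-])
log₁₀(0.0324) = -1.489
pH = 9.25 + (-1.489) = 7.76

pH = 7.76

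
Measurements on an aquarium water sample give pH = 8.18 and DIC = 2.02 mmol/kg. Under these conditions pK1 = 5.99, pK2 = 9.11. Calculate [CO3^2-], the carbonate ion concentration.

[CO3²⁻] = 0.211 mmol/kg

α₂ = 1 / (1 + [H⁺]/K2 + [H⁺]²/(K1K2)) = 1 / (1 + 10^+0.93 + 10^-1.26)
   = 1 / (1 + 8.5114 + 0.054954) = 1/9.5663 = 0.1045
[CO3²⁻] = α₂ × DIC = 0.1045 × 2.02 = 0.211 mmol/kg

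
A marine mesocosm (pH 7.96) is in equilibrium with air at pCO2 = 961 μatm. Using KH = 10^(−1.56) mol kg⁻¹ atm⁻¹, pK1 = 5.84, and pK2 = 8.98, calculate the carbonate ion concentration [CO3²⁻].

[CO3²⁻] = 0.333 mmol/kg

[CO2*] = KH · pCO2 = 10^(−1.56) × 961×10^-6 = 2.647×10^-5 mol/kg
α₀ = 1/(1 + K1/[H⁺] + K1K2/[H⁺]²) = 1/(1 + 10^+2.12 + 10^+1.10) = 0.006877
DIC = [CO2*]/α₀ = 2.647×10^-5 / 0.006877 = 3.849 mmol/kg
[CO3²⁻] = α₂·DIC; α₂ = 0.08657, so [CO3²⁻] = 0.08657 × 3.849 = 0.333 mmol/kg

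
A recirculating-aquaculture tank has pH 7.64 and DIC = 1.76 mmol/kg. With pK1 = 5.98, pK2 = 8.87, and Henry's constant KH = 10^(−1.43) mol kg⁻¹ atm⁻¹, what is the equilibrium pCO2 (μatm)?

α₀ = 1 / (1 + K1/[H⁺] + K1K2/[H⁺]²) = 1 / (1 + 10^+1.66 + 10^+0.43)
   = 1 / (1 + 45.709 + 2.6915) = 1/49.400 = 0.02024
[CO2*] = α₀ × DIC = 0.02024 × 1.76 = 0.03563 mmol/kg
pCO2 = [CO2*]/KH = 3.563×10^-5 / 3.715×10^-2 = 959 μatm

pCO2 = 959 μatm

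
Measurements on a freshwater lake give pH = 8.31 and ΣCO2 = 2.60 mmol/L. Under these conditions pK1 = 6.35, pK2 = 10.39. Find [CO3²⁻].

α₂ = 1 / (1 + [H⁺]/K2 + [H⁺]²/(K1K2)) = 1 / (1 + 10^+2.08 + 10^+0.12)
   = 1 / (1 + 120.23 + 1.3183) = 1/122.54 = 0.008160
[CO3²⁻] = α₂ × DIC = 0.008160 × 2.60 = 0.0212 mmol/L

[CO3²⁻] = 0.0212 mmol/L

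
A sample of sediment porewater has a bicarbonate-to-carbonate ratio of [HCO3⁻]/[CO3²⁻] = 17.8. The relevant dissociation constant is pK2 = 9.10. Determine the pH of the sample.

From K2 = [H⁺][CO3²⁻]/[HCO3⁻]:  pH = pK2 − log₁₀([HCO3⁻]/[CO3²⁻])
log₁₀(17.8) = +1.250
pH = 9.10 − (+1.250) = 7.85

pH = 7.85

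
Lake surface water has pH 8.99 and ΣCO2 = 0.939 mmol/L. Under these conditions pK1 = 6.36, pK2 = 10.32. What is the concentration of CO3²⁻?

α₂ = 1 / (1 + [H⁺]/K2 + [H⁺]²/(K1K2)) = 1 / (1 + 10^+1.33 + 10^-1.30)
   = 1 / (1 + 21.380 + 0.050119) = 1/22.430 = 0.04458
[CO3²⁻] = α₂ × DIC = 0.04458 × 0.939 = 0.0419 mmol/L

[CO3²⁻] = 0.0419 mmol/L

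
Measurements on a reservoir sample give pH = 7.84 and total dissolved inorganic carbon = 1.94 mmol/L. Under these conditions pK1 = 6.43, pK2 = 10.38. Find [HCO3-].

α₁ = 1 / (1 + [H⁺]/K1 + K2/[H⁺]) = 1 / (1 + 10^-1.41 + 10^-2.54)
   = 1 / (1 + 0.038905 + 0.0028840) = 1/1.0418 = 0.9599
[HCO3⁻] = α₁ × DIC = 0.9599 × 1.94 = 1.86 mmol/L

[HCO3⁻] = 1.86 mmol/L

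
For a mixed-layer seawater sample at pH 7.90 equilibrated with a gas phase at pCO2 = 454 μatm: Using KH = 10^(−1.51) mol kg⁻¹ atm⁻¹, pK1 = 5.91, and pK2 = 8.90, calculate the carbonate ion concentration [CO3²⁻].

[CO2*] = KH · pCO2 = 10^(−1.51) × 454×10^-6 = 1.403×10^-5 mol/kg
α₀ = 1/(1 + K1/[H⁺] + K1K2/[H⁺]²) = 1/(1 + 10^+1.99 + 10^+0.99) = 0.009217
DIC = [CO2*]/α₀ = 1.403×10^-5 / 0.009217 = 1.522 mmol/kg
[CO3²⁻] = α₂·DIC; α₂ = 0.09007, so [CO3²⁻] = 0.09007 × 1.522 = 0.137 mmol/kg

[CO3²⁻] = 0.137 mmol/kg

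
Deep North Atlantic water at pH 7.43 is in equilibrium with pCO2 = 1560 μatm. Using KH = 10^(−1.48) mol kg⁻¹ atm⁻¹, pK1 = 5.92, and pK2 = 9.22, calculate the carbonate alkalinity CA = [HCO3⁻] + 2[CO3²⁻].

CA = 1.73 mmol/kg

[CO2*] = KH · pCO2 = 10^(−1.48) × 1560×10^-6 = 5.166×10^-5 mol/kg
α₀ = 1/(1 + K1/[H⁺] + K1K2/[H⁺]²) = 1/(1 + 10^+1.51 + 10^-0.28) = 0.02951
DIC = [CO2*]/α₀ = 5.166×10^-5 / 0.02951 = 1.750 mmol/kg
CA = (α₁ + 2α₂)·DIC = (0.9550 + 2×0.01549) × 1.750 = 1.73 mmol/kg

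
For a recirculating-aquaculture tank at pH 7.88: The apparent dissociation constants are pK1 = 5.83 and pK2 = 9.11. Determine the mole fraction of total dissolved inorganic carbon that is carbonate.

α₂ = 0.0551

α₂ = 1 / (1 + [H⁺]/K2 + [H⁺]²/(K1K2)) = 1 / (1 + 10^+1.23 + 10^-0.82)
   = 1 / (1 + 16.982 + 0.15136) = 1/18.134 = 0.05515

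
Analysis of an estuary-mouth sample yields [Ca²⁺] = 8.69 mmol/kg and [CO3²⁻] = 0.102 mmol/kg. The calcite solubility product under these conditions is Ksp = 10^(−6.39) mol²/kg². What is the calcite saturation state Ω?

Ksp = 10^(−6.39) = 4.074×10^-7
Ω = [Ca²⁺][CO3²⁻]/Ksp = (8.69×10^-3)(0.102×10^-3) / 4.074×10^-7 = 2.18

Ω = 2.18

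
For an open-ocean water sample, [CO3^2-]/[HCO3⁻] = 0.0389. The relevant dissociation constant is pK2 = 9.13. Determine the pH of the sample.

pH = 7.72

From K2 = [H⁺][CO3^2-]/[HCO3⁻]:  pH = pK2 + log₁₀([CO3^2-]/[HCO3⁻])
log₁₀(0.0389) = -1.410
pH = 9.13 + (-1.410) = 7.72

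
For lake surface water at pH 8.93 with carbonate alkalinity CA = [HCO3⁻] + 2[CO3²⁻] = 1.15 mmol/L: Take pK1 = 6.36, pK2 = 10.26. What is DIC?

CA = [HCO3⁻] + 2[CO3²⁻] = (α₁ + 2α₂)·DIC
At pH 8.93: [H⁺]/K1 = 10^-2.57 = 0.0026915, K2/[H⁺] = 10^-1.33 = 0.046774
α₁ = 1/(1 + 0.0026915 + 0.046774) = 1/1.0495 = 0.9529; α₂ = α₁·K2/[H⁺] = 0.04457
α₁ + 2α₂ = 1.0420
DIC = CA / (α₁ + 2α₂) = 1.15 / 1.0420 = 1.10 mmol/L

DIC = 1.10 mmol/L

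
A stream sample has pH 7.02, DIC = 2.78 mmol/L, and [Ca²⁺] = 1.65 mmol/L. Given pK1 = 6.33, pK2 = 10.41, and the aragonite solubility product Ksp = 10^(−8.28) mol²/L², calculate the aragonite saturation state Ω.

α₂ = 1 / (1 + [H⁺]/K2 + [H⁺]²/(K1K2)) = 1 / (1 + 10^+3.39 + 10^+2.70)
   = 1 / (1 + 2454.7 + 501.19) = 1/2956.9 = 0.0003382
[CO3²⁻] = α₂ × DIC = 0.0003382 × 2.78 = 0.0009402 mmol/L = 0.9402 μmol/L
Ksp = 10^(−8.28) = 5.248×10^-9
Ω = [Ca²⁺][CO3²⁻]/Ksp = (1.65×10^-3)(9.402×10^-7) / 5.248×10^-9 = 0.296

Ω = 0.296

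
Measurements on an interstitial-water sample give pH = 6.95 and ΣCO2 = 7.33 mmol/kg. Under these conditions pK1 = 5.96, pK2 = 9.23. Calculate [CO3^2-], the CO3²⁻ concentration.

[CO3²⁻] = 0.0347 mmol/kg

α₂ = 1 / (1 + [H⁺]/K2 + [H⁺]²/(K1K2)) = 1 / (1 + 10^+2.28 + 10^+1.29)
   = 1 / (1 + 190.55 + 19.498) = 1/211.04 = 0.004738
[CO3²⁻] = α₂ × DIC = 0.004738 × 7.33 = 0.0347 mmol/kg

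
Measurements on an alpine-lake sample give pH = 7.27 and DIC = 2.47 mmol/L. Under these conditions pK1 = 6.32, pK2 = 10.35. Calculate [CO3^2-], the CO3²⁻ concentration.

[CO3²⁻] = 1.85 μmol/L

α₂ = 1 / (1 + [H⁺]/K2 + [H⁺]²/(K1K2)) = 1 / (1 + 10^+3.08 + 10^+2.13)
   = 1 / (1 + 1202.3 + 134.90) = 1/1338.2 = 0.0007473
[CO3²⁻] = α₂ × DIC = 0.0007473 × 2.47 = 0.00185 mmol/L = 1.85 μmol/L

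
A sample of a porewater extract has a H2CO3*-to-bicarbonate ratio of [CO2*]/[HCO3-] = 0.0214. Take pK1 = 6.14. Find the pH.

pH = 7.81

From K1 = [H⁺][HCO3-]/[CO2*]:  pH = pK1 − log₁₀([CO2*]/[HCO3-])
log₁₀(0.0214) = -1.670
pH = 6.14 − (-1.670) = 7.81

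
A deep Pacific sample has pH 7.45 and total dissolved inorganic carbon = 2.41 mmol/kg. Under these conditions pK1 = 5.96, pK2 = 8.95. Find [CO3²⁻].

[CO3²⁻] = 0.0716 mmol/kg

α₂ = 1 / (1 + [H⁺]/K2 + [H⁺]²/(K1K2)) = 1 / (1 + 10^+1.50 + 10^+0.01)
   = 1 / (1 + 31.623 + 1.0233) = 1/33.646 = 0.02972
[CO3²⁻] = α₂ × DIC = 0.02972 × 2.41 = 0.0716 mmol/kg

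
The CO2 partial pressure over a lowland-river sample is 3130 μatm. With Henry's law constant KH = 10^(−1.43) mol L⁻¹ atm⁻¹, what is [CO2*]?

KH = 10^(−1.43) = 3.715×10^-2 mol L⁻¹ atm⁻¹
[CO2*] = KH · pCO2 = 3.715×10^-2 × 3130×10^-6 atm = 1.16×10^-4 mol/L

[CO2*] = 116 μmol/L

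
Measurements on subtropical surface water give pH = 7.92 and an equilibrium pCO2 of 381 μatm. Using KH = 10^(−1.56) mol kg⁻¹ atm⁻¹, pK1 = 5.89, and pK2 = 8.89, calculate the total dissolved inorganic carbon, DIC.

[CO2*] = KH · pCO2 = 10^(−1.56) × 381×10^-6 = 1.049×10^-5 mol/kg
α₀ = 1/(1 + K1/[H⁺] + K1K2/[H⁺]²) = 1/(1 + 10^+2.03 + 10^+1.06) = 0.008359
DIC = [CO2*]/α₀ = 1.049×10^-5 / 0.008359 = 1.26 mmol/kg

DIC = 1.26 mmol/kg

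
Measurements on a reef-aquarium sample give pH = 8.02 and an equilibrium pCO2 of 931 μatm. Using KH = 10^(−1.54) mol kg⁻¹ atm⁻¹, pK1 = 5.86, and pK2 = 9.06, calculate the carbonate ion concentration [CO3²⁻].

[CO3²⁻] = 0.354 mmol/kg

[CO2*] = KH · pCO2 = 10^(−1.54) × 931×10^-6 = 2.685×10^-5 mol/kg
α₀ = 1/(1 + K1/[H⁺] + K1K2/[H⁺]²) = 1/(1 + 10^+2.16 + 10^+1.12) = 0.006300
DIC = [CO2*]/α₀ = 2.685×10^-5 / 0.006300 = 4.262 mmol/kg
[CO3²⁻] = α₂·DIC; α₂ = 0.08305, so [CO3²⁻] = 0.08305 × 4.262 = 0.354 mmol/kg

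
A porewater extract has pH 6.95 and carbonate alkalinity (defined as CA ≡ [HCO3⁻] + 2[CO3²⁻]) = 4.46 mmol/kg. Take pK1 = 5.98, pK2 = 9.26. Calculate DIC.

DIC = 4.91 mmol/kg

CA = [HCO3⁻] + 2[CO3²⁻] = (α₁ + 2α₂)·DIC
At pH 6.95: [H⁺]/K1 = 10^-0.97 = 0.10715, K2/[H⁺] = 10^-2.31 = 0.0048978
α₁ = 1/(1 + 0.10715 + 0.0048978) = 1/1.1120 = 0.8992; α₂ = α₁·K2/[H⁺] = 0.004404
α₁ + 2α₂ = 0.9080
DIC = CA / (α₁ + 2α₂) = 4.46 / 0.9080 = 4.91 mmol/kg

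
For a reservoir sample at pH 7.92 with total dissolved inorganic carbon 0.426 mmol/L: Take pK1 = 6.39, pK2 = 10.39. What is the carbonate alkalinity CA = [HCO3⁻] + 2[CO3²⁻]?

CA = [HCO3⁻] + 2[CO3²⁻] = (α₁ + 2α₂)·DIC
At pH 7.92: [H⁺]/K1 = 10^-1.53 = 0.029512, K2/[H⁺] = 10^-2.47 = 0.0033884
α₁ = 1/(1 + 0.029512 + 0.0033884) = 1/1.0329 = 0.9681; α₂ = α₁·K2/[H⁺] = 0.003281
α₁ + 2α₂ = 0.9747
CA = 0.9747 × 0.426 = 0.415 mmol/L

CA = 0.415 mmol/L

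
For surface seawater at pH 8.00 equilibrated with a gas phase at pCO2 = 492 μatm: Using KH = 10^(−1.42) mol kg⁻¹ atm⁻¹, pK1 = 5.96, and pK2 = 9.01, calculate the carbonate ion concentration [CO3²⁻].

[CO3²⁻] = 0.200 mmol/kg

[CO2*] = KH · pCO2 = 10^(−1.42) × 492×10^-6 = 1.871×10^-5 mol/kg
α₀ = 1/(1 + K1/[H⁺] + K1K2/[H⁺]²) = 1/(1 + 10^+2.04 + 10^+1.03) = 0.008240
DIC = [CO2*]/α₀ = 1.871×10^-5 / 0.008240 = 2.270 mmol/kg
[CO3²⁻] = α₂·DIC; α₂ = 0.08829, so [CO3²⁻] = 0.08829 × 2.270 = 0.200 mmol/kg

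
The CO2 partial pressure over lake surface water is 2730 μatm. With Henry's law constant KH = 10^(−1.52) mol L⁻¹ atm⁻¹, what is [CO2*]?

[CO2*] = 82.4 μmol/L

KH = 10^(−1.52) = 3.020×10^-2 mol L⁻¹ atm⁻¹
[CO2*] = KH · pCO2 = 3.020×10^-2 × 2730×10^-6 atm = 8.24×10^-5 mol/L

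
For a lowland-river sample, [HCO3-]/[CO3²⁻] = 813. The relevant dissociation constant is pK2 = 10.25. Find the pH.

pH = 7.34

From K2 = [H⁺][CO3²⁻]/[HCO3-]:  pH = pK2 − log₁₀([HCO3-]/[CO3²⁻])
log₁₀(813) = +2.910
pH = 10.25 − (+2.910) = 7.34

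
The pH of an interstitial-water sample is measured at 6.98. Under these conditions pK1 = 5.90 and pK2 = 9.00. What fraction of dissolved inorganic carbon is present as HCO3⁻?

α₁ = 1 / (1 + [H⁺]/K1 + K2/[H⁺]) = 1 / (1 + 10^-1.08 + 10^-2.02)
   = 1 / (1 + 0.083176 + 0.0095499) = 1/1.0927 = 0.9151

α₁ = 0.915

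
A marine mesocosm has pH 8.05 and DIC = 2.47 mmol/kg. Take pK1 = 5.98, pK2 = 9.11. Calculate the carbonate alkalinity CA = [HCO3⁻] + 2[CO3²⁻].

CA = [HCO3⁻] + 2[CO3²⁻] = (α₁ + 2α₂)·DIC
At pH 8.05: [H⁺]/K1 = 10^-2.07 = 0.0085114, K2/[H⁺] = 10^-1.06 = 0.087096
α₁ = 1/(1 + 0.0085114 + 0.087096) = 1/1.0956 = 0.9127; α₂ = α₁·K2/[H⁺] = 0.07950
α₁ + 2α₂ = 1.0717
CA = 1.0717 × 2.47 = 2.65 mmol/kg

CA = 2.65 mmol/kg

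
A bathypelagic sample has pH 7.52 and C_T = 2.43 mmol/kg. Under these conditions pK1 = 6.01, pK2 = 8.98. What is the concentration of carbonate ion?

[CO3²⁻] = 0.0791 mmol/kg

α₂ = 1 / (1 + [H⁺]/K2 + [H⁺]²/(K1K2)) = 1 / (1 + 10^+1.46 + 10^-0.05)
   = 1 / (1 + 28.840 + 0.89125) = 1/30.732 = 0.03254
[CO3²⁻] = α₂ × DIC = 0.03254 × 2.43 = 0.0791 mmol/kg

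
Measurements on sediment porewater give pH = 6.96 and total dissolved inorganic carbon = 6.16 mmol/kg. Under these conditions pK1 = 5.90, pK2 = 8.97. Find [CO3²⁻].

[CO3²⁻] = 0.0549 mmol/kg

α₂ = 1 / (1 + [H⁺]/K2 + [H⁺]²/(K1K2)) = 1 / (1 + 10^+2.01 + 10^+0.95)
   = 1 / (1 + 102.33 + 8.9125) = 1/112.24 = 0.008909
[CO3²⁻] = α₂ × DIC = 0.008909 × 6.16 = 0.0549 mmol/kg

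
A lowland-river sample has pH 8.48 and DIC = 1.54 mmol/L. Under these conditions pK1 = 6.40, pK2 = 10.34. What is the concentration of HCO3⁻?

α₁ = 1 / (1 + [H⁺]/K1 + K2/[H⁺]) = 1 / (1 + 10^-2.08 + 10^-1.86)
   = 1 / (1 + 0.0083176 + 0.013804) = 1/1.0221 = 0.9784
[HCO3⁻] = α₁ × DIC = 0.9784 × 1.54 = 1.51 mmol/L

[HCO3⁻] = 1.51 mmol/L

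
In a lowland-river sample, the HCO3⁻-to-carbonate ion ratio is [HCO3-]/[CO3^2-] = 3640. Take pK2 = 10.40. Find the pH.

pH = 6.84

From K2 = [H⁺][CO3^2-]/[HCO3-]:  pH = pK2 − log₁₀([HCO3-]/[CO3^2-])
log₁₀(3640) = +3.561
pH = 10.40 − (+3.561) = 6.84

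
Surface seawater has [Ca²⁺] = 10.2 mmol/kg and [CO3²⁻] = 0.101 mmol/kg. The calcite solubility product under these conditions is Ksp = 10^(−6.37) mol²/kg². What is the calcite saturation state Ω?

Ω = 2.42

Ksp = 10^(−6.37) = 4.266×10^-7
Ω = [Ca²⁺][CO3²⁻]/Ksp = (10.2×10^-3)(0.101×10^-3) / 4.266×10^-7 = 2.42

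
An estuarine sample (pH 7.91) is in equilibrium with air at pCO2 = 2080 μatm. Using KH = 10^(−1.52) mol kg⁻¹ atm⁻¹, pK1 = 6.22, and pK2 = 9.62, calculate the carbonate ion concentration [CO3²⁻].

[CO2*] = KH · pCO2 = 10^(−1.52) × 2080×10^-6 = 6.281×10^-5 mol/kg
α₀ = 1/(1 + K1/[H⁺] + K1K2/[H⁺]²) = 1/(1 + 10^+1.69 + 10^-0.02) = 0.01963
DIC = [CO2*]/α₀ = 6.281×10^-5 / 0.01963 = 3.199 mmol/kg
[CO3²⁻] = α₂·DIC; α₂ = 0.01875, so [CO3²⁻] = 0.01875 × 3.199 = 0.0600 mmol/kg

[CO3²⁻] = 0.0600 mmol/kg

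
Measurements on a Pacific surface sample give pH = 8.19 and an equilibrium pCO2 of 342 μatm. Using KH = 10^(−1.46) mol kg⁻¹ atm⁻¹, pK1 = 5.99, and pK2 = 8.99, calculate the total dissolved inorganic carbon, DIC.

[CO2*] = KH · pCO2 = 10^(−1.46) × 342×10^-6 = 1.186×10^-5 mol/kg
α₀ = 1/(1 + K1/[H⁺] + K1K2/[H⁺]²) = 1/(1 + 10^+2.20 + 10^+1.40) = 0.005417
DIC = [CO2*]/α₀ = 1.186×10^-5 / 0.005417 = 2.19 mmol/kg

DIC = 2.19 mmol/kg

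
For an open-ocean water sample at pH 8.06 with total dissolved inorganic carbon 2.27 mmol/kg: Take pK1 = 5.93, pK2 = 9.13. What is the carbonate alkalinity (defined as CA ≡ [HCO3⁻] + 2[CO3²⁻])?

CA = 2.43 mmol/kg

CA = [HCO3⁻] + 2[CO3²⁻] = (α₁ + 2α₂)·DIC
At pH 8.06: [H⁺]/K1 = 10^-2.13 = 0.0074131, K2/[H⁺] = 10^-1.07 = 0.085114
α₁ = 1/(1 + 0.0074131 + 0.085114) = 1/1.0925 = 0.9153; α₂ = α₁·K2/[H⁺] = 0.07791
α₁ + 2α₂ = 1.0711
CA = 1.0711 × 2.27 = 2.43 mmol/kg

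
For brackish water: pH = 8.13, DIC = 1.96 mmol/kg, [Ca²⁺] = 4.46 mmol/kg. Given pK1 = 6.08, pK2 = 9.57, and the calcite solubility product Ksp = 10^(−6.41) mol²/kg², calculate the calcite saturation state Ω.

Ω = 0.781

α₂ = 1 / (1 + [H⁺]/K2 + [H⁺]²/(K1K2)) = 1 / (1 + 10^+1.44 + 10^-0.61)
   = 1 / (1 + 27.542 + 0.24547) = 1/28.788 = 0.03474
[CO3²⁻] = α₂ × DIC = 0.03474 × 1.96 = 0.06808 mmol/kg
Ksp = 10^(−6.41) = 3.890×10^-7
Ω = [Ca²⁺][CO3²⁻]/Ksp = (4.46×10^-3)(6.808×10^-5) / 3.890×10^-7 = 0.781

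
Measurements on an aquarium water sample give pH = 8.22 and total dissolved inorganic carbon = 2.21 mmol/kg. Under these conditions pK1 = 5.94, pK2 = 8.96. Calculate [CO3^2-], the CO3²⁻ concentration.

α₂ = 1 / (1 + [H⁺]/K2 + [H⁺]²/(K1K2)) = 1 / (1 + 10^+0.74 + 10^-1.54)
   = 1 / (1 + 5.4954 + 0.028840) = 1/6.5242 = 0.1533
[CO3²⁻] = α₂ × DIC = 0.1533 × 2.21 = 0.339 mmol/kg

[CO3²⁻] = 0.339 mmol/kg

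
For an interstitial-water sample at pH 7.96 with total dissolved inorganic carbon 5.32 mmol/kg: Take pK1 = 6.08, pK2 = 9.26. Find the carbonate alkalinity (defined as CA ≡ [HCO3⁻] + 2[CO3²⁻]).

CA = 5.50 mmol/kg

CA = [HCO3⁻] + 2[CO3²⁻] = (α₁ + 2α₂)·DIC
At pH 7.96: [H⁺]/K1 = 10^-1.88 = 0.013183, K2/[H⁺] = 10^-1.30 = 0.050119
α₁ = 1/(1 + 0.013183 + 0.050119) = 1/1.0633 = 0.9405; α₂ = α₁·K2/[H⁺] = 0.04714
α₁ + 2α₂ = 1.0347
CA = 1.0347 × 5.32 = 5.50 mmol/kg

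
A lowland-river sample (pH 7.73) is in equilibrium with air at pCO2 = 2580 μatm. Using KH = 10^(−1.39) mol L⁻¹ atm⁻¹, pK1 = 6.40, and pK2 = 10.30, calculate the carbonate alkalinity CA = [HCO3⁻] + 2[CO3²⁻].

CA = 2.26 mmol/L

[CO2*] = KH · pCO2 = 10^(−1.39) × 2580×10^-6 = 1.051×10^-4 mol/L
α₀ = 1/(1 + K1/[H⁺] + K1K2/[H⁺]²) = 1/(1 + 10^+1.33 + 10^-1.24) = 0.04457
DIC = [CO2*]/α₀ = 1.051×10^-4 / 0.04457 = 2.358 mmol/L
CA = (α₁ + 2α₂)·DIC = (0.9529 + 2×0.002565) × 2.358 = 2.26 mmol/L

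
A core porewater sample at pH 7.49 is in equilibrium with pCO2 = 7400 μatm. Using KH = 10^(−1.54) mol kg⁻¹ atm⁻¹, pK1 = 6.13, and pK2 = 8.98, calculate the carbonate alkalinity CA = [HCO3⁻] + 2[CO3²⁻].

[CO2*] = KH · pCO2 = 10^(−1.54) × 7400×10^-6 = 2.134×10^-4 mol/kg
α₀ = 1/(1 + K1/[H⁺] + K1K2/[H⁺]²) = 1/(1 + 10^+1.36 + 10^-0.13) = 0.04057
DIC = [CO2*]/α₀ = 2.134×10^-4 / 0.04057 = 5.261 mmol/kg
CA = (α₁ + 2α₂)·DIC = (0.9294 + 2×0.03007) × 5.261 = 5.21 mmol/kg

CA = 5.21 mmol/kg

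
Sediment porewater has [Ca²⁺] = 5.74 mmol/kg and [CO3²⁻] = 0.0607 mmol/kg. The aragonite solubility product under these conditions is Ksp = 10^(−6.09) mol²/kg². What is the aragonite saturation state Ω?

Ω = 0.429

Ksp = 10^(−6.09) = 8.128×10^-7
Ω = [Ca²⁺][CO3²⁻]/Ksp = (5.74×10^-3)(0.0607×10^-3) / 8.128×10^-7 = 0.429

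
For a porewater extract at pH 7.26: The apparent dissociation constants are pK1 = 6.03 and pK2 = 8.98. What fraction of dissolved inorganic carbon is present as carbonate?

α₂ = 0.0177

α₂ = 1 / (1 + [H⁺]/K2 + [H⁺]²/(K1K2)) = 1 / (1 + 10^+1.72 + 10^+0.49)
   = 1 / (1 + 52.481 + 3.0903) = 1/56.571 = 0.01768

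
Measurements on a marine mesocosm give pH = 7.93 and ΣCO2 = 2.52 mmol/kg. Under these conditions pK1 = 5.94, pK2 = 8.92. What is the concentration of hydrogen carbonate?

[HCO3⁻] = 2.27 mmol/kg

α₁ = 1 / (1 + [H⁺]/K1 + K2/[H⁺]) = 1 / (1 + 10^-1.99 + 10^-0.99)
   = 1 / (1 + 0.010233 + 0.10233) = 1/1.1126 = 0.8988
[HCO3⁻] = α₁ × DIC = 0.8988 × 2.52 = 2.27 mmol/kg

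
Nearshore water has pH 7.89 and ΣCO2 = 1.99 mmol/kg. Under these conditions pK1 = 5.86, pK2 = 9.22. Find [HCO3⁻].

α₁ = 1 / (1 + [H⁺]/K1 + K2/[H⁺]) = 1 / (1 + 10^-2.03 + 10^-1.33)
   = 1 / (1 + 0.0093325 + 0.046774) = 1/1.0561 = 0.9469
[HCO3⁻] = α₁ × DIC = 0.9469 × 1.99 = 1.88 mmol/kg

[HCO3⁻] = 1.88 mmol/kg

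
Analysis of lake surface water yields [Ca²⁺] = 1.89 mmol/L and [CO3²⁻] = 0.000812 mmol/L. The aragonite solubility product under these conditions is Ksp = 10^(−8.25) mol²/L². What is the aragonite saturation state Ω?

Ω = 0.273

Ksp = 10^(−8.25) = 5.623×10^-9
Ω = [Ca²⁺][CO3²⁻]/Ksp = (1.89×10^-3)(0.000812×10^-3) / 5.623×10^-9 = 0.273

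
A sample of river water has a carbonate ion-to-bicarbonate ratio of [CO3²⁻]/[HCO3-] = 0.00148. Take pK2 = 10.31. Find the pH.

From K2 = [H⁺][CO3²⁻]/[HCO3-]:  pH = pK2 + log₁₀([CO3²⁻]/[HCO3-])
log₁₀(0.00148) = -2.830
pH = 10.31 + (-2.830) = 7.48

pH = 7.48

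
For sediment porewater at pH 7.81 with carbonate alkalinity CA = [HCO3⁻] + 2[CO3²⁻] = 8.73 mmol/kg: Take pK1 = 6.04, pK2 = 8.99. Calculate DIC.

DIC = 8.35 mmol/kg

CA = [HCO3⁻] + 2[CO3²⁻] = (α₁ + 2α₂)·DIC
At pH 7.81: [H⁺]/K1 = 10^-1.77 = 0.016982, K2/[H⁺] = 10^-1.18 = 0.066069
α₁ = 1/(1 + 0.016982 + 0.066069) = 1/1.0831 = 0.9233; α₂ = α₁·K2/[H⁺] = 0.06100
α₁ + 2α₂ = 1.0453
DIC = CA / (α₁ + 2α₂) = 8.73 / 1.0453 = 8.35 mmol/kg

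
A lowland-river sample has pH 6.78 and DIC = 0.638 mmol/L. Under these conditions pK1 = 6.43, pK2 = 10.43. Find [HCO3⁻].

[HCO3⁻] = 0.441 mmol/L

α₁ = 1 / (1 + [H⁺]/K1 + K2/[H⁺]) = 1 / (1 + 10^-0.35 + 10^-3.65)
   = 1 / (1 + 0.44668 + 0.00022387) = 1/1.4469 = 0.6911
[HCO3⁻] = α₁ × DIC = 0.6911 × 0.638 = 0.441 mmol/L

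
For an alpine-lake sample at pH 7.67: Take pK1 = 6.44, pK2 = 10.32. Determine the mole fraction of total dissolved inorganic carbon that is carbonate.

α₂ = 1 / (1 + [H⁺]/K2 + [H⁺]²/(K1K2)) = 1 / (1 + 10^+2.65 + 10^+1.42)
   = 1 / (1 + 446.68 + 26.303) = 1/473.99 = 0.002110

α₂ = 0.00211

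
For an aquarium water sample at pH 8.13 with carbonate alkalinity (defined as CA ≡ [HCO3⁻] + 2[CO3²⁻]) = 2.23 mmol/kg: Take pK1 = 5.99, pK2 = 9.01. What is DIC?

CA = [HCO3⁻] + 2[CO3²⁻] = (α₁ + 2α₂)·DIC
At pH 8.13: [H⁺]/K1 = 10^-2.14 = 0.0072444, K2/[H⁺] = 10^-0.88 = 0.13183
α₁ = 1/(1 + 0.0072444 + 0.13183) = 1/1.1391 = 0.8779; α₂ = α₁·K2/[H⁺] = 0.1157
α₁ + 2α₂ = 1.1094
DIC = CA / (α₁ + 2α₂) = 2.23 / 1.1094 = 2.01 mmol/kg

DIC = 2.01 mmol/kg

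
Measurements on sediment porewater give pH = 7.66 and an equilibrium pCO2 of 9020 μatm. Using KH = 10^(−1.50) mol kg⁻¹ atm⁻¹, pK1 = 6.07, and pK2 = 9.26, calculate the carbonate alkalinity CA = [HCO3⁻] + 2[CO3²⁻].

CA = 11.7 mmol/kg

[CO2*] = KH · pCO2 = 10^(−1.50) × 9020×10^-6 = 2.852×10^-4 mol/kg
α₀ = 1/(1 + K1/[H⁺] + K1K2/[H⁺]²) = 1/(1 + 10^+1.59 + 10^-0.01) = 0.02446
DIC = [CO2*]/α₀ = 2.852×10^-4 / 0.02446 = 11.66 mmol/kg
CA = (α₁ + 2α₂)·DIC = (0.9516 + 2×0.02390) × 11.66 = 11.7 mmol/kg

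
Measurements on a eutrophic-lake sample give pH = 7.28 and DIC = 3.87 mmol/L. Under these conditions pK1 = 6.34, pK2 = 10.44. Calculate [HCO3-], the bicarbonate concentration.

[HCO3⁻] = 3.47 mmol/L

α₁ = 1 / (1 + [H⁺]/K1 + K2/[H⁺]) = 1 / (1 + 10^-0.94 + 10^-3.16)
   = 1 / (1 + 0.11482 + 0.00069183) = 1/1.1155 = 0.8965
[HCO3⁻] = α₁ × DIC = 0.8965 × 3.87 = 3.47 mmol/L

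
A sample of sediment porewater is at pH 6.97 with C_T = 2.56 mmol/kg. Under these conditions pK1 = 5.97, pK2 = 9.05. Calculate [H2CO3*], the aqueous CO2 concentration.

[CO2*] = 0.231 mmol/kg

α₀ = 1 / (1 + K1/[H⁺] + K1K2/[H⁺]²) = 1 / (1 + 10^+1.00 + 10^-1.08)
   = 1 / (1 + 10.000 + 0.083176) = 1/11.083 = 0.09023
[CO2*] = α₀ × DIC = 0.09023 × 2.56 = 0.231 mmol/kg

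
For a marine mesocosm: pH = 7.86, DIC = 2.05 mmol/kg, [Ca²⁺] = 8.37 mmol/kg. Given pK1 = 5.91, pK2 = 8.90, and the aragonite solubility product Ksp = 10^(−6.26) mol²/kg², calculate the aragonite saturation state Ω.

α₂ = 1 / (1 + [H⁺]/K2 + [H⁺]²/(K1K2)) = 1 / (1 + 10^+1.04 + 10^-0.91)
   = 1 / (1 + 10.965 + 0.12303) = 1/12.088 = 0.08273
[CO3²⁻] = α₂ × DIC = 0.08273 × 2.05 = 0.1696 mmol/kg
Ksp = 10^(−6.26) = 5.495×10^-7
Ω = [Ca²⁺][CO3²⁻]/Ksp = (8.37×10^-3)(1.696×10^-4) / 5.495×10^-7 = 2.58

Ω = 2.58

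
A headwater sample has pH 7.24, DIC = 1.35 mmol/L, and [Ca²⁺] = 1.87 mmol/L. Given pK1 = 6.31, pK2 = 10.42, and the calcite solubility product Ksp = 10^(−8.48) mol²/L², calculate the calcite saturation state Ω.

α₂ = 1 / (1 + [H⁺]/K2 + [H⁺]²/(K1K2)) = 1 / (1 + 10^+3.18 + 10^+2.25)
   = 1 / (1 + 1513.6 + 177.83) = 1/1692.4 = 0.0005909
[CO3²⁻] = α₂ × DIC = 0.0005909 × 1.35 = 0.0007977 mmol/L = 0.7977 μmol/L
Ksp = 10^(−8.48) = 3.311×10^-9
Ω = [Ca²⁺][CO3²⁻]/Ksp = (1.87×10^-3)(7.977×10^-7) / 3.311×10^-9 = 0.450

Ω = 0.450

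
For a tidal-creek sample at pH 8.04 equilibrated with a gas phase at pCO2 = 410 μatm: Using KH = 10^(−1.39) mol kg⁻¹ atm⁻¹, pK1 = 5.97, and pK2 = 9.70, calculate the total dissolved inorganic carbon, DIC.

DIC = 2.02 mmol/kg

[CO2*] = KH · pCO2 = 10^(−1.39) × 410×10^-6 = 1.670×10^-5 mol/kg
α₀ = 1/(1 + K1/[H⁺] + K1K2/[H⁺]²) = 1/(1 + 10^+2.07 + 10^+0.41) = 0.008260
DIC = [CO2*]/α₀ = 1.670×10^-5 / 0.008260 = 2.02 mmol/kg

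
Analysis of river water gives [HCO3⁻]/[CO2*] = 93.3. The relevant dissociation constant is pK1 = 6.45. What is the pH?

pH = 8.42

From K1 = [H⁺][HCO3⁻]/[CO2*]:  pH = pK1 + log₁₀([HCO3⁻]/[CO2*])
log₁₀(93.3) = +1.970
pH = 6.45 + (+1.970) = 8.42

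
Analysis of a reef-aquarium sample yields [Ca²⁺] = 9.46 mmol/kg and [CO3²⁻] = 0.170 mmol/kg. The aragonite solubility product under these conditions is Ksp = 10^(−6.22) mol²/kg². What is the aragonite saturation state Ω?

Ω = 2.67

Ksp = 10^(−6.22) = 6.026×10^-7
Ω = [Ca²⁺][CO3²⁻]/Ksp = (9.46×10^-3)(0.170×10^-3) / 6.026×10^-7 = 2.67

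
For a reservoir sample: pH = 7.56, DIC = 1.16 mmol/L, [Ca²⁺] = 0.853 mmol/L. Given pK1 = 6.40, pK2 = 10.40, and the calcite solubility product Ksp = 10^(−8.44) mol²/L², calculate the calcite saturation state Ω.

α₂ = 1 / (1 + [H⁺]/K2 + [H⁺]²/(K1K2)) = 1 / (1 + 10^+2.84 + 10^+1.68)
   = 1 / (1 + 691.83 + 47.863) = 1/740.69 = 0.001350
[CO3²⁻] = α₂ × DIC = 0.001350 × 1.16 = 0.001566 mmol/L = 1.566 μmol/L
Ksp = 10^(−8.44) = 3.631×10^-9
Ω = [Ca²⁺][CO3²⁻]/Ksp = (0.853×10^-3)(1.566×10^-6) / 3.631×10^-9 = 0.368

Ω = 0.368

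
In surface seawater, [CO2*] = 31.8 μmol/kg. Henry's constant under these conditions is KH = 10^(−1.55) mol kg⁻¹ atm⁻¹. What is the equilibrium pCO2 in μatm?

pCO2 = 1130 μatm

KH = 10^(−1.55) = 2.818×10^-2 mol kg⁻¹ atm⁻¹
pCO2 = [CO2*]/KH = 31.8×10^-6 / 2.818×10^-2 = 1.13×10^-3 atm = 1130 μatm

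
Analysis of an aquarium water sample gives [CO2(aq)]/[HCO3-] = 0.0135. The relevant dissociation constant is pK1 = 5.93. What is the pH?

pH = 7.80

From K1 = [H⁺][HCO3-]/[CO2(aq)]:  pH = pK1 − log₁₀([CO2(aq)]/[HCO3-])
log₁₀(0.0135) = -1.870
pH = 5.93 − (-1.870) = 7.80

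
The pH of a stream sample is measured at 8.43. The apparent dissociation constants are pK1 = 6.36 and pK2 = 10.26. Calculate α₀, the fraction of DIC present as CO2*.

α₀ = 0.00832

α₀ = 1 / (1 + K1/[H⁺] + K1K2/[H⁺]²) = 1 / (1 + 10^+2.07 + 10^+0.24)
   = 1 / (1 + 117.49 + 1.7378) = 1/120.23 = 0.008318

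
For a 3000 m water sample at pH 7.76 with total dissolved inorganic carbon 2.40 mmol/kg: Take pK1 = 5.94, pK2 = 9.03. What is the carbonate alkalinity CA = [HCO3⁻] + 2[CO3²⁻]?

CA = [HCO3⁻] + 2[CO3²⁻] = (α₁ + 2α₂)·DIC
At pH 7.76: [H⁺]/K1 = 10^-1.82 = 0.015136, K2/[H⁺] = 10^-1.27 = 0.053703
α₁ = 1/(1 + 0.015136 + 0.053703) = 1/1.0688 = 0.9356; α₂ = α₁·K2/[H⁺] = 0.05024
α₁ + 2α₂ = 1.0361
CA = 1.0361 × 2.40 = 2.49 mmol/kg

CA = 2.49 mmol/kg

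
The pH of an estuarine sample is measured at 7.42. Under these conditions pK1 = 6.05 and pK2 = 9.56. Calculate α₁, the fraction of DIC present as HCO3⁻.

α₁ = 0.952

α₁ = 1 / (1 + [H⁺]/K1 + K2/[H⁺]) = 1 / (1 + 10^-1.37 + 10^-2.14)
   = 1 / (1 + 0.042658 + 0.0072444) = 1/1.0499 = 0.9525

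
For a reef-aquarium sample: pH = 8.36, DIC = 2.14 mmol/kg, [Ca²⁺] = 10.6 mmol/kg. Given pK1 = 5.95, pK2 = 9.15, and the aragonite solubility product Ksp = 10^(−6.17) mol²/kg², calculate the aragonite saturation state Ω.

α₂ = 1 / (1 + [H⁺]/K2 + [H⁺]²/(K1K2)) = 1 / (1 + 10^+0.79 + 10^-1.62)
   = 1 / (1 + 6.1660 + 0.023988) = 1/7.1899 = 0.1391
[CO3²⁻] = α₂ × DIC = 0.1391 × 2.14 = 0.2976 mmol/kg
Ksp = 10^(−6.17) = 6.761×10^-7
Ω = [Ca²⁺][CO3²⁻]/Ksp = (10.6×10^-3)(2.976×10^-4) / 6.761×10^-7 = 4.67

Ω = 4.67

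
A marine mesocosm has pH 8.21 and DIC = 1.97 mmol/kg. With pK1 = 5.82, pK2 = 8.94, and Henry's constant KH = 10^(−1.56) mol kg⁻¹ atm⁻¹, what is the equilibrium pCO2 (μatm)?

α₀ = 1 / (1 + K1/[H⁺] + K1K2/[H⁺]²) = 1 / (1 + 10^+2.39 + 10^+1.66)
   = 1 / (1 + 245.47 + 45.709) = 1/292.18 = 0.003423
[CO2*] = α₀ × DIC = 0.003423 × 1.97 = 0.006742 mmol/kg = 6.742 μmol/kg
pCO2 = [CO2*]/KH = 6.742×10^-6 / 2.754×10^-2 = 245 μatm

pCO2 = 245 μatm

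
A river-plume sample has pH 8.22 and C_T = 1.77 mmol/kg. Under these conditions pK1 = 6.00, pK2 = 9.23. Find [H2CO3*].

α₀ = 1 / (1 + K1/[H⁺] + K1K2/[H⁺]²) = 1 / (1 + 10^+2.22 + 10^+1.21)
   = 1 / (1 + 165.96 + 16.218) = 1/183.18 = 0.005459
[CO2*] = α₀ × DIC = 0.005459 × 1.77 = 0.00966 mmol/kg = 9.66 μmol/kg

[CO2*] = 9.66 μmol/kg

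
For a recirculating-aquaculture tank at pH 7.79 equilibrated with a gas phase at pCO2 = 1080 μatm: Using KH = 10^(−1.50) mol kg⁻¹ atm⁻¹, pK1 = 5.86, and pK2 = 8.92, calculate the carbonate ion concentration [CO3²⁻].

[CO3²⁻] = 0.215 mmol/kg

[CO2*] = KH · pCO2 = 10^(−1.50) × 1080×10^-6 = 3.415×10^-5 mol/kg
α₀ = 1/(1 + K1/[H⁺] + K1K2/[H⁺]²) = 1/(1 + 10^+1.93 + 10^+0.80) = 0.01082
DIC = [CO2*]/α₀ = 3.415×10^-5 / 0.01082 = 3.156 mmol/kg
[CO3²⁻] = α₂·DIC; α₂ = 0.06827, so [CO3²⁻] = 0.06827 × 3.156 = 0.215 mmol/kg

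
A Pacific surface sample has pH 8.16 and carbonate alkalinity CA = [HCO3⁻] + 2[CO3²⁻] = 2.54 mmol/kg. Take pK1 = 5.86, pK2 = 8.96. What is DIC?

DIC = 2.24 mmol/kg

CA = [HCO3⁻] + 2[CO3²⁻] = (α₁ + 2α₂)·DIC
At pH 8.16: [H⁺]/K1 = 10^-2.30 = 0.0050119, K2/[H⁺] = 10^-0.80 = 0.15849
α₁ = 1/(1 + 0.0050119 + 0.15849) = 1/1.1635 = 0.8595; α₂ = α₁·K2/[H⁺] = 0.1362
α₁ + 2α₂ = 1.1319
DIC = CA / (α₁ + 2α₂) = 2.54 / 1.1319 = 2.24 mmol/kg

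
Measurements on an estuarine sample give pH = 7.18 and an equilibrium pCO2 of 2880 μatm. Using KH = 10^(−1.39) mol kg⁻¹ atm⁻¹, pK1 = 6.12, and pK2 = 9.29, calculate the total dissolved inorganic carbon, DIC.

DIC = 1.47 mmol/kg

[CO2*] = KH · pCO2 = 10^(−1.39) × 2880×10^-6 = 1.173×10^-4 mol/kg
α₀ = 1/(1 + K1/[H⁺] + K1K2/[H⁺]²) = 1/(1 + 10^+1.06 + 10^-1.05) = 0.07955
DIC = [CO2*]/α₀ = 1.173×10^-4 / 0.07955 = 1.47 mmol/kg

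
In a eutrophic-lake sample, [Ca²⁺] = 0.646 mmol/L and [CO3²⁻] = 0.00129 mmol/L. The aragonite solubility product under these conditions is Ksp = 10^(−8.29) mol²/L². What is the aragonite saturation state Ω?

Ksp = 10^(−8.29) = 5.129×10^-9
Ω = [Ca²⁺][CO3²⁻]/Ksp = (0.646×10^-3)(0.00129×10^-3) / 5.129×10^-9 = 0.162

Ω = 0.162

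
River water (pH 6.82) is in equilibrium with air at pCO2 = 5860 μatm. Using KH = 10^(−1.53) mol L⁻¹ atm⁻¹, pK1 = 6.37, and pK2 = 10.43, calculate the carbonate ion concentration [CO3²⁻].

[CO3²⁻] = 0.120 μmol/L

[CO2*] = KH · pCO2 = 10^(−1.53) × 5860×10^-6 = 1.729×10^-4 mol/L
α₀ = 1/(1 + K1/[H⁺] + K1K2/[H⁺]²) = 1/(1 + 10^+0.45 + 10^-3.16) = 0.2618
DIC = [CO2*]/α₀ = 1.729×10^-4 / 0.2618 = 0.6605 mmol/L
[CO3²⁻] = α₂·DIC; α₂ = 0.0001812, so [CO3²⁻] = 0.0001812 × 0.6605 = 0.000120 mmol/L = 0.120 μmol/L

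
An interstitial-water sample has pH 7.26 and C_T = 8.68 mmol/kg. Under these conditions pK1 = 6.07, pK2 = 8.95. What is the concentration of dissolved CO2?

[CO2*] = 0.517 mmol/kg

α₀ = 1 / (1 + K1/[H⁺] + K1K2/[H⁺]²) = 1 / (1 + 10^+1.19 + 10^-0.50)
   = 1 / (1 + 15.488 + 0.31623) = 1/16.804 = 0.05951
[CO2*] = α₀ × DIC = 0.05951 × 8.68 = 0.517 mmol/kg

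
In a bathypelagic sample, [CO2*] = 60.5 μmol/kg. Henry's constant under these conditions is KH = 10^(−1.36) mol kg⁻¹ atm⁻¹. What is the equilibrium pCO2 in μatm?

KH = 10^(−1.36) = 4.365×10^-2 mol kg⁻¹ atm⁻¹
pCO2 = [CO2*]/KH = 60.5×10^-6 / 4.365×10^-2 = 1.39×10^-3 atm = 1390 μatm

pCO2 = 1390 μatm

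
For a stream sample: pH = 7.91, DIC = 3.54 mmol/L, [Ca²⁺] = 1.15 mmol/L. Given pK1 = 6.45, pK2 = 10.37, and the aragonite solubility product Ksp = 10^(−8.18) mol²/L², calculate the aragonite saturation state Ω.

α₂ = 1 / (1 + [H⁺]/K2 + [H⁺]²/(K1K2)) = 1 / (1 + 10^+2.46 + 10^+1.00)
   = 1 / (1 + 288.40 + 10.000) = 1/299.40 = 0.003340
[CO3²⁻] = α₂ × DIC = 0.003340 × 3.54 = 0.01182 mmol/L = 11.82 μmol/L
Ksp = 10^(−8.18) = 6.607×10^-9
Ω = [Ca²⁺][CO3²⁻]/Ksp = (1.15×10^-3)(1.182×10^-5) / 6.607×10^-9 = 2.06

Ω = 2.06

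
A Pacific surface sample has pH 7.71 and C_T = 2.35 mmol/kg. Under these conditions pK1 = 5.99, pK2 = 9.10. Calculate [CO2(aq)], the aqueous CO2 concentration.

[CO2*] = 0.0423 mmol/kg

α₀ = 1 / (1 + K1/[H⁺] + K1K2/[H⁺]²) = 1 / (1 + 10^+1.72 + 10^+0.33)
   = 1 / (1 + 52.481 + 2.1380) = 1/55.619 = 0.01798
[CO2*] = α₀ × DIC = 0.01798 × 2.35 = 0.0423 mmol/kg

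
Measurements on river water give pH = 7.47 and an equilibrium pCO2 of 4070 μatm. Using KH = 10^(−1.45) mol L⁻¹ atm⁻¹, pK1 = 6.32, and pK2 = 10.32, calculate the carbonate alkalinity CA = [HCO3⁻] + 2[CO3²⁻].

CA = 2.05 mmol/L

[CO2*] = KH · pCO2 = 10^(−1.45) × 4070×10^-6 = 1.444×10^-4 mol/L
α₀ = 1/(1 + K1/[H⁺] + K1K2/[H⁺]²) = 1/(1 + 10^+1.15 + 10^-1.70) = 0.06603
DIC = [CO2*]/α₀ = 1.444×10^-4 / 0.06603 = 2.187 mmol/L
CA = (α₁ + 2α₂)·DIC = (0.9327 + 2×0.001317) × 2.187 = 2.05 mmol/L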